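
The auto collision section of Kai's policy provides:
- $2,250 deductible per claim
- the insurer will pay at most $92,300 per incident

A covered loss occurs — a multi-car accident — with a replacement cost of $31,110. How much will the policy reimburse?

After the deductible, $31,110 − $2,250 = $28,860 remains.
$28,860 ≤ $92,300, so the limit doesn't bind; insurer pays $28,860.

$28,860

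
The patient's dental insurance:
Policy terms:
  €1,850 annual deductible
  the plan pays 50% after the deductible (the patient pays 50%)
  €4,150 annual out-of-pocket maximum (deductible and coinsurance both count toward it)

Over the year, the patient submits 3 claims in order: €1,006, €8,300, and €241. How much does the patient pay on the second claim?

€3,144

Bill 1, €1,006: entire amount goes to the deductible. Patient pays €1,006; OOP now €1,006.
Bill 2, €8,300: deductible takes €844, €7,456 remains; patient's 50% is €3,728. Deductible plus coinsurance: €844 + €3,728 = €4,572. OOP would hit €5,578 > €4,150, so the cap limits the patient to €4,150 − €1,006 = €3,144.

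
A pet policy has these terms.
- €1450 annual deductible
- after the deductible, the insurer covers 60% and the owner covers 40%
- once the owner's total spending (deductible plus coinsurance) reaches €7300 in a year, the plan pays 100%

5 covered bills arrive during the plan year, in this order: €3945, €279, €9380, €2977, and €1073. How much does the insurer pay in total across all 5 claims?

Claim 1 (€3945): deductible takes €1450, €2495 remains; owner's 40% is €998. Cost to owner: €2448. OOP to date €2448. Plan pays €3945 − €2448 = €1497.
Claim 2 (€279): 40% coinsurance on €279 = €111.60. Owner pays €111.60; OOP now €2559.60. Plan pays €279 − €111.60 = €167.40.
Claim 3 (€9380): deductible met; 40% of €9380 = €3752. Cost to owner: €3752. OOP to date €6311.60. Plan pays €9380 − €3752 = €5628.
Claim 4 (€2977): deductible already satisfied, so owner's share is 40% × €2977 = €1190.80. That would push OOP to €7502.40, over the €7300 cap, so owner pays €7300 − €6311.60 = €988.40. Insurer: €2977 − €988.40 = €1988.60.
Claim 5 (€1073): 40% coinsurance on €1073 = €429.20. OOP would hit €7729.20 > €7300, so the cap limits the owner to €7300 − €7300 = €0. Insurer: €1073 − €0 = €1073.
Insurer total: €1497 + €167.40 + €5628 + €1988.60 + €1073 = €10354.

€10354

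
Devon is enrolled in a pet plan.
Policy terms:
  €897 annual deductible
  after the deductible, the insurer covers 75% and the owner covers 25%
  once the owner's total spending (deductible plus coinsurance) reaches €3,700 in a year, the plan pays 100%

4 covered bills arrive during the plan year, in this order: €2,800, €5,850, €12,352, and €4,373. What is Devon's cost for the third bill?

€864.75

Bill 1, €2,800: €897 finishes the deductible; €1,903 goes to coinsurance; 25% of €1,903 = €475.75. Owner owes €1,372.75 (running OOP €1,372.75).
Bill 2, €5,850: 25% coinsurance on €5,850 = €1,462.50. Owner owes €1,462.50 (running OOP €2,835.25).
Bill 3, €12,352: deductible already satisfied, so owner's share is 25% × €12,352 = €3,088. Adding that to €2,835.25 gives €5,923.25, past the €3,700 cap; owner pays only €3,700 − €2,835.25 = €864.75.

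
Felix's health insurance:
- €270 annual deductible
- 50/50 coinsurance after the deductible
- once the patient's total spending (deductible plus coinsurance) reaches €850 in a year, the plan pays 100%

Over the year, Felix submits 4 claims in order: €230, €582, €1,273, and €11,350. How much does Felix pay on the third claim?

#1 (€230): all of it applies to the deductible. Patient pays €230; OOP now €230.
#2 (€582): €40 to deductible, leaving €542; coinsurance €542 × 50% = €271. Patient pays €311; OOP now €541.
#3 (€1,273): 50% coinsurance on €1,273 = €636.50. That would push OOP to €1,177.50, over the €850 cap, so patient pays €850 − €541 = €309.

€309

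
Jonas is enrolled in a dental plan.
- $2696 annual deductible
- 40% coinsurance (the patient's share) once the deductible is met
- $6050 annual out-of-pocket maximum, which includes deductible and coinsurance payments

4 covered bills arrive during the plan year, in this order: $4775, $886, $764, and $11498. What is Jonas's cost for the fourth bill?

$1862.40

#1 ($4775): deductible takes $2696, $2079 remains; coinsurance $2079 × 40% = $831.60. Patient owes $3527.60 (running OOP $3527.60).
#2 ($886): deductible met; 40% of $886 = $354.40. Cost to patient: $354.40. OOP to date $3882.
#3 ($764): 40% coinsurance on $764 = $305.60. Patient owes $305.60 (running OOP $4187.60).
#4 ($11498): deductible met; 40% of $11498 = $4599.20. OOP would hit $8786.80 > $6050, so the cap limits the patient to $6050 − $4187.60 = $1862.40.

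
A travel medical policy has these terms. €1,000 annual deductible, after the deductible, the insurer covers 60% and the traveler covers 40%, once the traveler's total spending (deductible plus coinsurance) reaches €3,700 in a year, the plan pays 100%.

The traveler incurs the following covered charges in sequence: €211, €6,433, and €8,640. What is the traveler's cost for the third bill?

€442.40

Claim 1 — €211: fully absorbed by the deductible. Traveler pays €211; OOP now €211.
Claim 2 — €6,433: deductible takes €789, €5,644 remains; coinsurance €5,644 × 40% = €2,257.60. Traveler pays €3,046.60; OOP now €3,257.60.
Claim 3 — €8,640: 40% coinsurance on €8,640 = €3,456. OOP would hit €6,713.60 > €3,700, so the cap limits the traveler to €3,700 − €3,257.60 = €442.40.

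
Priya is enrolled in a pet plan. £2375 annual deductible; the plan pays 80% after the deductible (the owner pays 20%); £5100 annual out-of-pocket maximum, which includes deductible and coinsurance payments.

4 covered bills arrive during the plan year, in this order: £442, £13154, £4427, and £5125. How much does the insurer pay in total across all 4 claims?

Bill 1, £442: all of it applies to the deductible. Owner pays £442; OOP now £442. Insurer: £442 − £442 = £0.
Bill 2, £13154: £1933 finishes the deductible; £11221 goes to coinsurance; owner's 20% is £2244.20. Owner pays £4177.20; OOP now £4619.20. Insurer: £13154 − £4177.20 = £8976.80.
Bill 3, £4427: deductible met; 20% of £4427 = £885.40. Adding that to £4619.20 gives £5504.60, past the £5100 cap; owner pays only £5100 − £4619.20 = £480.80. Insurer: £4427 − £480.80 = £3946.20.
Bill 4, £5125: deductible met; 20% of £5125 = £1025. OOP would hit £6125 > £5100, so the cap limits the owner to £5100 − £5100 = £0. Insurer: £5125 − £0 = £5125.
Insurer total: £0 + £8976.80 + £3946.20 + £5125 = £18048.

£18048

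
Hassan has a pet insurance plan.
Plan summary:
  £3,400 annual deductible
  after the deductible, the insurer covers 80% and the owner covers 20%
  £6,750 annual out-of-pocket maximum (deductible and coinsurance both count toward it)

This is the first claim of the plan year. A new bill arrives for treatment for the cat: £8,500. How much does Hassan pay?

£4,420

The full £3,400 deductible is still open; £3,400 of this bill applies to it.
The remaining £5,100 (= £8,500 − £3,400) moves to coinsurance.
Coinsurance: £5,100 × 20% = £1,020.
Owner responsibility before any cap: £3,400 + £1,020 = £4,420.
Year-to-date out-of-pocket becomes £0 + £4,420 = £4,420, still under the £6,750 maximum, so no cap applies.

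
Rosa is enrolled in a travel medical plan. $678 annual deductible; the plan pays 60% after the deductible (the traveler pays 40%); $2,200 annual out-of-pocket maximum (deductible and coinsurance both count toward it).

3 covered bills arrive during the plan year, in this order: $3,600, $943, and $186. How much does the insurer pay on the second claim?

Claim 1 ($3,600): $678 finishes the deductible; $2,922 goes to coinsurance; traveler's 40% is $1,168.80. Traveler pays $1,846.80; OOP now $1,846.80. Insurer: $3,600 − $1,846.80 = $1,753.20.
Claim 2 ($943): deductible met; 40% of $943 = $377.20. OOP would hit $2,224 > $2,200, so the cap limits the traveler to $2,200 − $1,846.80 = $353.20. Insurer: $943 − $353.20 = $589.80.

$589.80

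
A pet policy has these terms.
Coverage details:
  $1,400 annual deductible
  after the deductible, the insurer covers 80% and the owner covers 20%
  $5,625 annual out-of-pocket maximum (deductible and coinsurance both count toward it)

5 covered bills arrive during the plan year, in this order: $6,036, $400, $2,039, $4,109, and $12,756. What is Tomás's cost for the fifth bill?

Bill 1, $6,036: $1,400 finishes the deductible; $4,636 goes to coinsurance; coinsurance $4,636 × 20% = $927.20. Cost to owner: $2,327.20. OOP to date $2,327.20.
Bill 2, $400: deductible already satisfied, so owner's share is 20% × $400 = $80. Owner pays $80; OOP now $2,407.20.
Bill 3, $2,039: deductible already satisfied, so owner's share is 20% × $2,039 = $407.80. Cost to owner: $407.80. OOP to date $2,815.
Bill 4, $4,109: deductible met; 20% of $4,109 = $821.80. Owner pays $821.80; OOP now $3,636.80.
Bill 5, $12,756: deductible already satisfied, so owner's share is 20% × $12,756 = $2,551.20. That would push OOP to $6,188, over the $5,625 cap, so owner pays $5,625 − $3,636.80 = $1,988.20.

$1,988.20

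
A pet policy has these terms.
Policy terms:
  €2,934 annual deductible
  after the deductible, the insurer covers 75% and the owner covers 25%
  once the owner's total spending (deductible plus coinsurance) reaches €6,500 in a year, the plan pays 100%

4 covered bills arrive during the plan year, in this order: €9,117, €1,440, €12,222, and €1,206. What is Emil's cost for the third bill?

#1 (€9,117): deductible takes €2,934, €6,183 remains; coinsurance €6,183 × 25% = €1,545.75. Cost to owner: €4,479.75. OOP to date €4,479.75.
#2 (€1,440): deductible met; 25% of €1,440 = €360. Owner pays €360; OOP now €4,839.75.
#3 (€12,222): deductible met; 25% of €12,222 = €3,055.50. Adding that to €4,839.75 gives €7,895.25, past the €6,500 cap; owner pays only €6,500 − €4,839.75 = €1,660.25.

€1,660.25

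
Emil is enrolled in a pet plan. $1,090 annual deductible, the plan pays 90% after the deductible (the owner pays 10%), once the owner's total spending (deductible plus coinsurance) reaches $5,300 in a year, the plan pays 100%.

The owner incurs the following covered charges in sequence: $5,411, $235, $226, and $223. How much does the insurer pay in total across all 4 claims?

#1 ($5,411): deductible takes $1,090, $4,321 remains; coinsurance $4,321 × 10% = $432.10. Owner pays $1,522.10; OOP now $1,522.10. Plan pays $5,411 − $1,522.10 = $3,888.90.
#2 ($235): deductible already satisfied, so owner's share is 10% × $235 = $23.50. Cost to owner: $23.50. OOP to date $1,545.60. Plan pays $235 − $23.50 = $211.50.
#3 ($226): 10% coinsurance on $226 = $22.60. Cost to owner: $22.60. OOP to date $1,568.20. Plan pays $226 − $22.60 = $203.40.
#4 ($223): deductible met; 10% of $223 = $22.30. Owner owes $22.30 (running OOP $1,590.50). Insurer: $223 − $22.30 = $200.70.
Insurer total: $3,888.90 + $211.50 + $203.40 + $200.70 = $4,504.50.

$4,504.50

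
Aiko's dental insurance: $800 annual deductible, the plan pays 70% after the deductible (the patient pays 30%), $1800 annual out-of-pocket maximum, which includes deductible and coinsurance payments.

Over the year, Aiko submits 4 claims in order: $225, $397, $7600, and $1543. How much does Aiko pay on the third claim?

$1178

Claim 1 ($225): all of it applies to the deductible. Patient pays $225; OOP now $225.
Claim 2 ($397): fully absorbed by the deductible. Patient pays $397; OOP now $622.
Claim 3 ($7600): $178 finishes the deductible; $7422 goes to coinsurance; coinsurance $7422 × 30% = $2226.60. Together that's $178 + $2226.60 = $2404.60. That would push OOP to $3026.60, over the $1800 cap, so patient pays $1800 − $622 = $1178.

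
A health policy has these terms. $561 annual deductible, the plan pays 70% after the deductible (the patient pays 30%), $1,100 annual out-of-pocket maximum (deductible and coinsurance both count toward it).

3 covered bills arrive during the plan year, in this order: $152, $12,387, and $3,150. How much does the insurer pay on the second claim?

$11,439

Claim 1 ($152): all of it applies to the deductible. Patient owes $152 (running OOP $152). Insurer: $152 − $152 = $0.
Claim 2 ($12,387): deductible takes $409, $11,978 remains; 30% of $11,978 = $3,593.40. Claim cost before the cap: $409 + $3,593.40 = $4,002.40. That would push OOP to $4,154.40, over the $1,100 cap, so patient pays $1,100 − $152 = $948. Insurer: $12,387 − $948 = $11,439.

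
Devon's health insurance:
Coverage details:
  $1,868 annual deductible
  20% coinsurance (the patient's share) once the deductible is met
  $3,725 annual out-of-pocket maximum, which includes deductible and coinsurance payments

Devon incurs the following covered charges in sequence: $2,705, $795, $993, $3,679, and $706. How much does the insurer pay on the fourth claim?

$2,943.20

Bill 1, $2,705: deductible takes $1,868, $837 remains; patient's 20% is $167.40. Cost to patient: $2,035.40. OOP to date $2,035.40. Insurer: $2,705 − $2,035.40 = $669.60.
Bill 2, $795: deductible already satisfied, so patient's share is 20% × $795 = $159. Patient pays $159; OOP now $2,194.40. Plan pays $795 − $159 = $636.
Bill 3, $993: deductible already satisfied, so patient's share is 20% × $993 = $198.60. Patient owes $198.60 (running OOP $2,393). Insurer: $993 − $198.60 = $794.40.
Bill 4, $3,679: deductible met; 20% of $3,679 = $735.80. Patient owes $735.80 (running OOP $3,128.80). Plan pays $3,679 − $735.80 = $2,943.20.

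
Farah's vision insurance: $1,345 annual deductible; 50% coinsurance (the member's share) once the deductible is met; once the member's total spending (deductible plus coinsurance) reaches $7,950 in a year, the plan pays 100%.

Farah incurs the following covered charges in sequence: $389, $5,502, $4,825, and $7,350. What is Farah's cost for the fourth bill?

Claim 1 ($389): all of it applies to the deductible. Cost to member: $389. OOP to date $389.
Claim 2 ($5,502): $956 to deductible, leaving $4,546; coinsurance $4,546 × 50% = $2,273. Member owes $3,229 (running OOP $3,618).
Claim 3 ($4,825): deductible met; 50% of $4,825 = $2,412.50. Member pays $2,412.50; OOP now $6,030.50.
Claim 4 ($7,350): deductible met; 50% of $7,350 = $3,675. That would push OOP to $9,705.50, over the $7,950 cap, so member pays $7,950 − $6,030.50 = $1,919.50.

$1,919.50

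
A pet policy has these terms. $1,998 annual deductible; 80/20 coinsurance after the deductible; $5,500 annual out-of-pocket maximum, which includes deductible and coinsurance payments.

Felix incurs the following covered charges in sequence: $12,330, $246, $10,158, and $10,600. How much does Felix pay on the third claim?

Claim 1 ($12,330): deductible takes $1,998, $10,332 remains; owner's 20% is $2,066.40. Owner pays $4,064.40; OOP now $4,064.40.
Claim 2 ($246): deductible met; 20% of $246 = $49.20. Owner owes $49.20 (running OOP $4,113.60).
Claim 3 ($10,158): deductible met; 20% of $10,158 = $2,031.60. That would push OOP to $6,145.20, over the $5,500 cap, so owner pays $5,500 − $4,113.60 = $1,386.40.

$1,386.40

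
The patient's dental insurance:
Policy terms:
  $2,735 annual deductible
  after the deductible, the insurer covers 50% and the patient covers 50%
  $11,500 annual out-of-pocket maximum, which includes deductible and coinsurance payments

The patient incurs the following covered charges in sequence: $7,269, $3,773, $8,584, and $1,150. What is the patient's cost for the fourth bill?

$319.50

Claim 1 ($7,269): $2,735 finishes the deductible; $4,534 goes to coinsurance; 50% of $4,534 = $2,267. Cost to patient: $5,002. OOP to date $5,002.
Claim 2 ($3,773): deductible met; 50% of $3,773 = $1,886.50. Patient owes $1,886.50 (running OOP $6,888.50).
Claim 3 ($8,584): deductible met; 50% of $8,584 = $4,292. Patient pays $4,292; OOP now $11,180.50.
Claim 4 ($1,150): deductible met; 50% of $1,150 = $575. That would push OOP to $11,755.50, over the $11,500 cap, so patient pays $11,500 − $11,180.50 = $319.50.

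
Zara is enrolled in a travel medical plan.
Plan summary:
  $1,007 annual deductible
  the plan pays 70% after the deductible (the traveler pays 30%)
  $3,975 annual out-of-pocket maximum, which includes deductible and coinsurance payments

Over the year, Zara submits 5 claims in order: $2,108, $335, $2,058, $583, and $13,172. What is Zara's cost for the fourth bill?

#1 ($2,108): deductible takes $1,007, $1,101 remains; 30% of $1,101 = $330.30. Traveler owes $1,337.30 (running OOP $1,337.30).
#2 ($335): deductible met; 30% of $335 = $100.50. Cost to traveler: $100.50. OOP to date $1,437.80.
#3 ($2,058): deductible already satisfied, so traveler's share is 30% × $2,058 = $617.40. Cost to traveler: $617.40. OOP to date $2,055.20.
#4 ($583): deductible already satisfied, so traveler's share is 30% × $583 = $174.90. Traveler pays $174.90; OOP now $2,230.10.

$174.90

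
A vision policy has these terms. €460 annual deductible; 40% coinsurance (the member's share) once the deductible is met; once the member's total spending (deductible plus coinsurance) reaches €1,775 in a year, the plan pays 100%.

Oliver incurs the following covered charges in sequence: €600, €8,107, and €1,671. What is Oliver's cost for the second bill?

Bill 1, €600: €460 finishes the deductible; €140 goes to coinsurance; coinsurance €140 × 40% = €56. Member owes €516 (running OOP €516).
Bill 2, €8,107: deductible already satisfied, so member's share is 40% × €8,107 = €3,242.80. That would push OOP to €3,758.80, over the €1,775 cap, so member pays €1,775 − €516 = €1,259.

€1,259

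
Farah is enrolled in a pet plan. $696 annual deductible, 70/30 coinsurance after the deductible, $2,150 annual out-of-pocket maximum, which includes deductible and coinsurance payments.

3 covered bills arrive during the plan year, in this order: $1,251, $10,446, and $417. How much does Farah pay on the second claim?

$1,287.50

Claim 1 ($1,251): $696 to deductible, leaving $555; coinsurance $555 × 30% = $166.50. Cost to owner: $862.50. OOP to date $862.50.
Claim 2 ($10,446): 30% coinsurance on $10,446 = $3,133.80. That would push OOP to $3,996.30, over the $2,150 cap, so owner pays $2,150 − $862.50 = $1,287.50.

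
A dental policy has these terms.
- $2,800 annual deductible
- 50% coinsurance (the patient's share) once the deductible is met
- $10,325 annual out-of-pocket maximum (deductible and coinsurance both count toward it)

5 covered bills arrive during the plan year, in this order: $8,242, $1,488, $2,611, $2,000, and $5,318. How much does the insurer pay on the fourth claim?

Claim 1 — $8,242: $2,800 finishes the deductible; $5,442 goes to coinsurance; patient's 50% is $2,721. Patient owes $5,521 (running OOP $5,521). Insurer: $8,242 − $5,521 = $2,721.
Claim 2 — $1,488: deductible already satisfied, so patient's share is 50% × $1,488 = $744. Cost to patient: $744. OOP to date $6,265. Plan pays $1,488 − $744 = $744.
Claim 3 — $2,611: deductible met; 50% of $2,611 = $1,305.50. Cost to patient: $1,305.50. OOP to date $7,570.50. Insurer: $2,611 − $1,305.50 = $1,305.50.
Claim 4 — $2,000: deductible met; 50% of $2,000 = $1,000. Patient owes $1,000 (running OOP $8,570.50). Insurer: $2,000 − $1,000 = $1,000.

$1,000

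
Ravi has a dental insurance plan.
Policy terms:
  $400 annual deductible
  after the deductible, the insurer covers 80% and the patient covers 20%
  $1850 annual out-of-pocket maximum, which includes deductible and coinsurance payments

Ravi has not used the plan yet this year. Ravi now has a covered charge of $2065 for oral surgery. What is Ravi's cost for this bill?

$733

Deductible not yet touched, so the first $400 of the bill goes to the deductible.
That leaves $2065 − $400 = $1665 for coinsurance.
Coinsurance: $1665 × 20% = $333.
Patient responsibility before any cap: $400 + $333 = $733.
Cumulative spending $0 + $733 = $733 stays under the $1850 maximum.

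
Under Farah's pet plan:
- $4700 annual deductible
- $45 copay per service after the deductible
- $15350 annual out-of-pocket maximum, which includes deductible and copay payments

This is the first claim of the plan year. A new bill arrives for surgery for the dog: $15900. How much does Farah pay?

$4745

The full $4700 deductible is still open; $4700 of this bill applies to it.
After the $4700 deductible portion, $15900 − $4700 = $11200 is subject to the copay.
Copay on this service: $45.
So the owner owes $4700 + $45 = $4745 before any cap.
Total out-of-pocket so far would be $0 + $4745 = $4745, below the $15350 cap — no reduction.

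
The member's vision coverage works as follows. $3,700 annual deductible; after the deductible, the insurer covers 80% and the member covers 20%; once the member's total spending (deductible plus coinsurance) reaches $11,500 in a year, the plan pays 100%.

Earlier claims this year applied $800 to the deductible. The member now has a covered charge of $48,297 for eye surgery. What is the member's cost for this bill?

Deductible still to meet: $3,700 − $800 = $2,900.
That leaves $48,297 − $2,900 = $45,397 for coinsurance.
Coinsurance: $45,397 × 20% = $9,079.40.
That puts the member's cost at $2,900 + $9,079.40 = $11,979.40 before any cap.
Adding $11,979.40 to the $800 already spent would give $12,779.40, which exceeds the $11,500 cap; the member pays just $11,500 − $800 = $10,700.

$10,700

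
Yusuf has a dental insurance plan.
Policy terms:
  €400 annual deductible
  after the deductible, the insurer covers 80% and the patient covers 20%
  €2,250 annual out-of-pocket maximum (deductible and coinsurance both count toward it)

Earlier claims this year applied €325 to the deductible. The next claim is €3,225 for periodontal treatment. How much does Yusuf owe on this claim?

€325 of the €400 deductible is already met, leaving €75.
That leaves €3,225 − €75 = €3,150 for coinsurance.
Coinsurance: €3,150 × 20% = €630.
That puts the patient's cost at €75 + €630 = €705 before any cap.
Total out-of-pocket so far would be €325 + €705 = €1,030, below the €2,250 cap — no reduction.

€705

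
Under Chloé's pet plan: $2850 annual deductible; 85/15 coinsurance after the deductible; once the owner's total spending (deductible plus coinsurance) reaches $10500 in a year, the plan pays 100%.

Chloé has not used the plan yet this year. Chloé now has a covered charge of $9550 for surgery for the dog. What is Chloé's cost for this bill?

$3855

Deductible not yet touched, so the first $2850 of the bill goes to the deductible.
The remaining $6700 (= $9550 − $2850) moves to coinsurance.
15% of $6700 = $1005 falls to the owner.
Owner responsibility before any cap: $2850 + $1005 = $3855.
Total out-of-pocket so far would be $0 + $3855 = $3855, below the $10500 cap — no reduction.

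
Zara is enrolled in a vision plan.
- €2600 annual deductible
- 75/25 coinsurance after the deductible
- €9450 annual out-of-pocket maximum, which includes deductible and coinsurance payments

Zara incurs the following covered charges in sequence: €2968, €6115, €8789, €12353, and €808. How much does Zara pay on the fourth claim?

€3032

Claim 1 — €2968: €2600 finishes the deductible; €368 goes to coinsurance; member's 25% is €92. Member owes €2692 (running OOP €2692).
Claim 2 — €6115: deductible met; 25% of €6115 = €1528.75. Member owes €1528.75 (running OOP €4220.75).
Claim 3 — €8789: 25% coinsurance on €8789 = €2197.25. Member pays €2197.25; OOP now €6418.
Claim 4 — €12353: deductible met; 25% of €12353 = €3088.25. That would push OOP to €9506.25, over the €9450 cap, so member pays €9450 − €6418 = €3032.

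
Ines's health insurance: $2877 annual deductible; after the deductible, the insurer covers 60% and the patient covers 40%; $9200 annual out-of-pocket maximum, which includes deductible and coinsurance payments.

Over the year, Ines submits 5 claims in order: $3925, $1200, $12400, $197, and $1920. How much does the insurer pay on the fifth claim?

$1535

Bill 1, $3925: $2877 finishes the deductible; $1048 goes to coinsurance; coinsurance $1048 × 40% = $419.20. Patient owes $3296.20 (running OOP $3296.20). Insurer: $3925 − $3296.20 = $628.80.
Bill 2, $1200: deductible already satisfied, so patient's share is 40% × $1200 = $480. Patient owes $480 (running OOP $3776.20). Plan pays $1200 − $480 = $720.
Bill 3, $12400: 40% coinsurance on $12400 = $4960. Patient pays $4960; OOP now $8736.20. Plan pays $12400 − $4960 = $7440.
Bill 4, $197: deductible met; 40% of $197 = $78.80. Patient pays $78.80; OOP now $8815. Plan pays $197 − $78.80 = $118.20.
Bill 5, $1920: 40% coinsurance on $1920 = $768. Adding that to $8815 gives $9583, past the $9200 cap; patient pays only $9200 − $8815 = $385. Insurer: $1920 − $385 = $1535.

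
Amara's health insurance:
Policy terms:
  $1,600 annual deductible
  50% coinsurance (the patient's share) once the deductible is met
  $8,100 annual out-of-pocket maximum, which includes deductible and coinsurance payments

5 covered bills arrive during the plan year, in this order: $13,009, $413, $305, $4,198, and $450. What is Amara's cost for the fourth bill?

Claim 1 ($13,009): $1,600 to deductible, leaving $11,409; patient's 50% is $5,704.50. Patient pays $7,304.50; OOP now $7,304.50.
Claim 2 ($413): 50% coinsurance on $413 = $206.50. Cost to patient: $206.50. OOP to date $7,511.
Claim 3 ($305): deductible met; 50% of $305 = $152.50. Patient pays $152.50; OOP now $7,663.50.
Claim 4 ($4,198): deductible already satisfied, so patient's share is 50% × $4,198 = $2,099. Adding that to $7,663.50 gives $9,762.50, past the $8,100 cap; patient pays only $8,100 − $7,663.50 = $436.50.

$436.50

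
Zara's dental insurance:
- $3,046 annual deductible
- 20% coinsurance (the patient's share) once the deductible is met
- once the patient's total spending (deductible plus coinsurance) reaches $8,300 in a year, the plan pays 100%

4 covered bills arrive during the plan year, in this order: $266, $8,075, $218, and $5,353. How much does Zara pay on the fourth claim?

$1,070.60

Bill 1, $266: fully absorbed by the deductible. Patient pays $266; OOP now $266.
Bill 2, $8,075: $2,780 finishes the deductible; $5,295 goes to coinsurance; patient's 20% is $1,059. Patient owes $3,839 (running OOP $4,105).
Bill 3, $218: deductible already satisfied, so patient's share is 20% × $218 = $43.60. Patient owes $43.60 (running OOP $4,148.60).
Bill 4, $5,353: deductible met; 20% of $5,353 = $1,070.60. Patient owes $1,070.60 (running OOP $5,219.20).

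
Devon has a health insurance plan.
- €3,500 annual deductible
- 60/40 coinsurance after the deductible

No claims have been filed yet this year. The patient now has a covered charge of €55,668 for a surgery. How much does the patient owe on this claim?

€24,367.20

Nothing has been paid toward the €3,500 deductible, so the first €3,500 of this charge is applied there.
After the €3,500 deductible portion, €55,668 − €3,500 = €52,168 is subject to coinsurance.
Coinsurance: €52,168 × 40% = €20,867.20.
So the patient owes €3,500 + €20,867.20 = €24,367.20.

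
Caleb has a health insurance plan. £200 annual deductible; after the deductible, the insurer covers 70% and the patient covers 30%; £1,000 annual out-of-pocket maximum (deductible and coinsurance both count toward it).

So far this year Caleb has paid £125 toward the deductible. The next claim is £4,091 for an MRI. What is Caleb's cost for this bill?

£125 of the £200 deductible is already met, leaving £75.
That leaves £4,091 − £75 = £4,016 for coinsurance.
Patient's 30% share of £4,016 is £1,204.80.
That puts the patient's cost at £75 + £1,204.80 = £1,279.80 before any cap.
Year-to-date out-of-pocket would reach £125 + £1,279.80 = £1,404.80, above the £1,000 maximum, so the patient pays only £1,000 − £125 = £875.

£875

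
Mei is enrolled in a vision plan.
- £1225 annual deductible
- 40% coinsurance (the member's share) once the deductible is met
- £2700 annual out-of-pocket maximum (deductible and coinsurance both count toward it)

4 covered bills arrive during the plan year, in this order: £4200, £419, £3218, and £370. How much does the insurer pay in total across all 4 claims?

£5507

#1 (£4200): £1225 to deductible, leaving £2975; coinsurance £2975 × 40% = £1190. Member owes £2415 (running OOP £2415). Insurer: £4200 − £2415 = £1785.
#2 (£419): 40% coinsurance on £419 = £167.60. Member owes £167.60 (running OOP £2582.60). Plan pays £419 − £167.60 = £251.40.
#3 (£3218): 40% coinsurance on £3218 = £1287.20. That would push OOP to £3869.80, over the £2700 cap, so member pays £2700 − £2582.60 = £117.40. Plan pays £3218 − £117.40 = £3100.60.
#4 (£370): 40% coinsurance on £370 = £148. OOP would hit £2848 > £2700, so the cap limits the member to £2700 − £2700 = £0. Insurer: £370 − £0 = £370.
Insurer total = bills − member's total = £8207 − £2700 = £5507.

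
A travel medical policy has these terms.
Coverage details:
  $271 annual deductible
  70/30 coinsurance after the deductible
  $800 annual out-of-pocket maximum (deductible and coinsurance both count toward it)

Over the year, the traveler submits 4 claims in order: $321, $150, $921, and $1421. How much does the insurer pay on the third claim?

Bill 1, $321: deductible takes $271, $50 remains; 30% of $50 = $15. Traveler owes $286 (running OOP $286). Insurer: $321 − $286 = $35.
Bill 2, $150: deductible already satisfied, so traveler's share is 30% × $150 = $45. Traveler owes $45 (running OOP $331). Insurer: $150 − $45 = $105.
Bill 3, $921: 30% coinsurance on $921 = $276.30. Traveler pays $276.30; OOP now $607.30. Insurer: $921 − $276.30 = $644.70.

$644.70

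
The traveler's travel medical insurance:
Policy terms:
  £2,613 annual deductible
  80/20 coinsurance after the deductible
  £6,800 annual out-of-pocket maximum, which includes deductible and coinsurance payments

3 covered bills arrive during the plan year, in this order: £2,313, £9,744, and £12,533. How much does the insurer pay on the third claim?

Claim 1 — £2,313: fully absorbed by the deductible. Traveler pays £2,313; OOP now £2,313. Insurer: £2,313 − £2,313 = £0.
Claim 2 — £9,744: £300 to deductible, leaving £9,444; 20% of £9,444 = £1,888.80. Traveler owes £2,188.80 (running OOP £4,501.80). Insurer: £9,744 − £2,188.80 = £7,555.20.
Claim 3 — £12,533: 20% coinsurance on £12,533 = £2,506.60. That would push OOP to £7,008.40, over the £6,800 cap, so traveler pays £6,800 − £4,501.80 = £2,298.20. Plan pays £12,533 − £2,298.20 = £10,234.80.

£10,234.80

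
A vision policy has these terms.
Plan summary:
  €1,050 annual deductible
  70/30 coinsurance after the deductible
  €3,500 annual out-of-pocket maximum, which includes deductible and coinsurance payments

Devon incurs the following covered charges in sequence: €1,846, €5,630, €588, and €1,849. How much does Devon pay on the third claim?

Claim 1 (€1,846): deductible takes €1,050, €796 remains; 30% of €796 = €238.80. Member pays €1,288.80; OOP now €1,288.80.
Claim 2 (€5,630): deductible already satisfied, so member's share is 30% × €5,630 = €1,689. Member pays €1,689; OOP now €2,977.80.
Claim 3 (€588): deductible met; 30% of €588 = €176.40. Member pays €176.40; OOP now €3,154.20.

€176.40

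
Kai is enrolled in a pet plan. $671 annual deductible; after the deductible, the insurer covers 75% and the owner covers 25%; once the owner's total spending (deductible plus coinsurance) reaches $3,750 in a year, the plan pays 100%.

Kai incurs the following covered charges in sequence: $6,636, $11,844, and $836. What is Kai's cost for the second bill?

#1 ($6,636): $671 to deductible, leaving $5,965; 25% of $5,965 = $1,491.25. Owner owes $2,162.25 (running OOP $2,162.25).
#2 ($11,844): deductible met; 25% of $11,844 = $2,961. OOP would hit $5,123.25 > $3,750, so the cap limits the owner to $3,750 − $2,162.25 = $1,587.75.

$1,587.75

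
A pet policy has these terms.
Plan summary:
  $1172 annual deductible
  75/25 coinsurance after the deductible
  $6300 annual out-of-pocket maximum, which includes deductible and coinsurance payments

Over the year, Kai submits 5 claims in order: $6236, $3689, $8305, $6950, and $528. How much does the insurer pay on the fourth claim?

#1 ($6236): $1172 finishes the deductible; $5064 goes to coinsurance; coinsurance $5064 × 25% = $1266. Owner pays $2438; OOP now $2438. Plan pays $6236 − $2438 = $3798.
#2 ($3689): 25% coinsurance on $3689 = $922.25. Owner pays $922.25; OOP now $3360.25. Insurer: $3689 − $922.25 = $2766.75.
#3 ($8305): deductible met; 25% of $8305 = $2076.25. Owner pays $2076.25; OOP now $5436.50. Insurer: $8305 − $2076.25 = $6228.75.
#4 ($6950): deductible met; 25% of $6950 = $1737.50. OOP would hit $7174 > $6300, so the cap limits the owner to $6300 − $5436.50 = $863.50. Plan pays $6950 − $863.50 = $6086.50.

$6086.50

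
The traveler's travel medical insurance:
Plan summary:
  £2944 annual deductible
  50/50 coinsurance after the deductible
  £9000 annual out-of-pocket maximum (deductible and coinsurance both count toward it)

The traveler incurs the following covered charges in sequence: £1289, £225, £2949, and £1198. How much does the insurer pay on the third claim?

£759.50

Claim 1 — £1289: all of it applies to the deductible. Cost to traveler: £1289. OOP to date £1289. Insurer: £1289 − £1289 = £0.
Claim 2 — £225: entire amount goes to the deductible. Traveler pays £225; OOP now £1514. Plan pays £225 − £225 = £0.
Claim 3 — £2949: deductible takes £1430, £1519 remains; 50% of £1519 = £759.50. Cost to traveler: £2189.50. OOP to date £3703.50. Plan pays £2949 − £2189.50 = £759.50.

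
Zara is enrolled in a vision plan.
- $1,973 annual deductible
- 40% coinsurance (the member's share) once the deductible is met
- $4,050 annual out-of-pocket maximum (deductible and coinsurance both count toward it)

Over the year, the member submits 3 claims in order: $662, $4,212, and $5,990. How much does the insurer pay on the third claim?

$5,073.40

Bill 1, $662: entire amount goes to the deductible. Member pays $662; OOP now $662. Plan pays $662 − $662 = $0.
Bill 2, $4,212: deductible takes $1,311, $2,901 remains; 40% of $2,901 = $1,160.40. Member owes $2,471.40 (running OOP $3,133.40). Insurer: $4,212 − $2,471.40 = $1,740.60.
Bill 3, $5,990: deductible already satisfied, so member's share is 40% × $5,990 = $2,396. OOP would hit $5,529.40 > $4,050, so the cap limits the member to $4,050 − $3,133.40 = $916.60. Insurer: $5,990 − $916.60 = $5,073.40.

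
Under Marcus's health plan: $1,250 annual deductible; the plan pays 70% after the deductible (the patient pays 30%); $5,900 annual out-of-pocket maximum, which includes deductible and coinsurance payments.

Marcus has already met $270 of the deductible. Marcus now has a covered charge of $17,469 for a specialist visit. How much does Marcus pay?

$5,630

Remaining deductible: $1,250 − $270 = $980.
That leaves $17,469 − $980 = $16,489 for coinsurance.
30% of $16,489 = $4,946.70 falls to the patient.
Patient responsibility before any cap: $980 + $4,946.70 = $5,926.70.
That would bring total out-of-pocket to $6,196.70, past the $5,900 cap. The patient is capped at $5,900 − $270 = $5,630 on this claim.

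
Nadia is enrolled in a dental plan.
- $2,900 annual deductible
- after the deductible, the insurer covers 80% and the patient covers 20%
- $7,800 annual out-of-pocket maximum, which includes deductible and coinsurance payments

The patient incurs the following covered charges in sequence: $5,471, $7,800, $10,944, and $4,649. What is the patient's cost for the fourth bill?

Claim 1 ($5,471): $2,900 to deductible, leaving $2,571; patient's 20% is $514.20. Cost to patient: $3,414.20. OOP to date $3,414.20.
Claim 2 ($7,800): deductible already satisfied, so patient's share is 20% × $7,800 = $1,560. Patient owes $1,560 (running OOP $4,974.20).
Claim 3 ($10,944): deductible met; 20% of $10,944 = $2,188.80. Patient pays $2,188.80; OOP now $7,163.
Claim 4 ($4,649): deductible met; 20% of $4,649 = $929.80. That would push OOP to $8,092.80, over the $7,800 cap, so patient pays $7,800 − $7,163 = $637.

$637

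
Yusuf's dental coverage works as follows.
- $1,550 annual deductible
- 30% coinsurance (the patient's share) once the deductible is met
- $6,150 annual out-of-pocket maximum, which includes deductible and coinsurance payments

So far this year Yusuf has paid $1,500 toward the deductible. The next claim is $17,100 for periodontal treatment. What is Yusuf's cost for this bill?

$4,650

$1,500 of the $1,550 deductible is already met, leaving $50.
That leaves $17,100 − $50 = $17,050 for coinsurance.
30% of $17,050 = $5,115 falls to the patient.
That puts the patient's cost at $50 + $5,115 = $5,165 before any cap.
That would bring total out-of-pocket to $6,665, past the $6,150 cap. The patient is capped at $6,150 − $1,500 = $4,650 on this claim.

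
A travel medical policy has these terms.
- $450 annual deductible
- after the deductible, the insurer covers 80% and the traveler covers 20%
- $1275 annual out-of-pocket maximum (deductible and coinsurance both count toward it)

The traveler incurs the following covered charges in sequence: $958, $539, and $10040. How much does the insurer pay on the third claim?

$9424.40

Claim 1 — $958: $450 finishes the deductible; $508 goes to coinsurance; 20% of $508 = $101.60. Cost to traveler: $551.60. OOP to date $551.60. Plan pays $958 − $551.60 = $406.40.
Claim 2 — $539: deductible already satisfied, so traveler's share is 20% × $539 = $107.80. Traveler owes $107.80 (running OOP $659.40). Insurer: $539 − $107.80 = $431.20.
Claim 3 — $10040: 20% coinsurance on $10040 = $2008. Adding that to $659.40 gives $2667.40, past the $1275 cap; traveler pays only $1275 − $659.40 = $615.60. Insurer: $10040 − $615.60 = $9424.40.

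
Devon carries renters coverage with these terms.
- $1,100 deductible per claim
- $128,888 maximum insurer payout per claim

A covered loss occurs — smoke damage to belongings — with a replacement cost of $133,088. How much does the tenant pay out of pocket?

After the deductible, $133,088 − $1,100 = $131,988 remains.
$131,988 exceeds the $128,888 limit, so the insurer pays the limit: $128,888.
The tenant bears the rest of the original loss: $133,088 − $128,888 = $4,200.

$4,200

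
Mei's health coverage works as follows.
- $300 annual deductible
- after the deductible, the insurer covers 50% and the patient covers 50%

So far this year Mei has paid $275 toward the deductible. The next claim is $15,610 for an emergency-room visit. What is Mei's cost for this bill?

Remaining deductible: $300 − $275 = $25.
The remaining $15,585 (= $15,610 − $25) moves to coinsurance.
50% of $15,585 = $7,792.50 falls to the patient.
Patient responsibility: $25 + $7,792.50 = $7,817.50.

$7,817.50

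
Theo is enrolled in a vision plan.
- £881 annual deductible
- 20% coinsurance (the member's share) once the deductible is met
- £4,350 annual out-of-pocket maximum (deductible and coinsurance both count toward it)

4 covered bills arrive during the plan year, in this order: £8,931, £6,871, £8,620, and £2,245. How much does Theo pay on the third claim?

£484.80

#1 (£8,931): £881 finishes the deductible; £8,050 goes to coinsurance; member's 20% is £1,610. Member owes £2,491 (running OOP £2,491).
#2 (£6,871): deductible met; 20% of £6,871 = £1,374.20. Member owes £1,374.20 (running OOP £3,865.20).
#3 (£8,620): deductible met; 20% of £8,620 = £1,724. That would push OOP to £5,589.20, over the £4,350 cap, so member pays £4,350 − £3,865.20 = £484.80.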